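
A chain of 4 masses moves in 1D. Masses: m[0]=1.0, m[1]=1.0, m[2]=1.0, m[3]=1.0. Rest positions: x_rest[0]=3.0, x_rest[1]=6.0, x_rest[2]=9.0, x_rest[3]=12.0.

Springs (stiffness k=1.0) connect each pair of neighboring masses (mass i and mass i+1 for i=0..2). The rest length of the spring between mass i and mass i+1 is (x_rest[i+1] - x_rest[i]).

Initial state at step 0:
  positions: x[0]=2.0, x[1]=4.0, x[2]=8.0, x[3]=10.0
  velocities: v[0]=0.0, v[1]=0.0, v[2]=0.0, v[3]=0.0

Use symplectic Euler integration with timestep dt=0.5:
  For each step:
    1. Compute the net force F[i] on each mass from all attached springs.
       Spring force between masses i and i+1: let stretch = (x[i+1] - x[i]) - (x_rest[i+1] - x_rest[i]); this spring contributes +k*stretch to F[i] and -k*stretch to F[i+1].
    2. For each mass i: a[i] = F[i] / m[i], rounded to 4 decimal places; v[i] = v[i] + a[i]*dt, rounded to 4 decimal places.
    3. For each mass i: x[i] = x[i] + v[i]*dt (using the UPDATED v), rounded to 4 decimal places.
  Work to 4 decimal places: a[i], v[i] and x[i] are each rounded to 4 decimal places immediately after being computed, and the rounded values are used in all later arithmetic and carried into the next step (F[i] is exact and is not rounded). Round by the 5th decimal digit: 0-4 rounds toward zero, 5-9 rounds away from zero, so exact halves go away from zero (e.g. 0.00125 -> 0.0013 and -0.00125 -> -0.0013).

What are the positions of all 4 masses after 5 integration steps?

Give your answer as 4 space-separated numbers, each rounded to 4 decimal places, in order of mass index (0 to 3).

Answer: 1.5196 4.0782 7.9220 10.4805

Derivation:
Step 0: x=[2.0000 4.0000 8.0000 10.0000] v=[0.0000 0.0000 0.0000 0.0000]
Step 1: x=[1.7500 4.5000 7.5000 10.2500] v=[-0.5000 1.0000 -1.0000 0.5000]
Step 2: x=[1.4375 5.0625 6.9375 10.5625] v=[-0.6250 1.1250 -1.1250 0.6250]
Step 3: x=[1.2813 5.1875 6.8125 10.7188] v=[-0.3125 0.2500 -0.2500 0.3125]
Step 4: x=[1.3516 4.7422 7.2579 10.6485] v=[0.1406 -0.8906 0.8907 -0.1407]
Step 5: x=[1.5196 4.0782 7.9220 10.4805] v=[0.3359 -1.3281 1.3282 -0.3360]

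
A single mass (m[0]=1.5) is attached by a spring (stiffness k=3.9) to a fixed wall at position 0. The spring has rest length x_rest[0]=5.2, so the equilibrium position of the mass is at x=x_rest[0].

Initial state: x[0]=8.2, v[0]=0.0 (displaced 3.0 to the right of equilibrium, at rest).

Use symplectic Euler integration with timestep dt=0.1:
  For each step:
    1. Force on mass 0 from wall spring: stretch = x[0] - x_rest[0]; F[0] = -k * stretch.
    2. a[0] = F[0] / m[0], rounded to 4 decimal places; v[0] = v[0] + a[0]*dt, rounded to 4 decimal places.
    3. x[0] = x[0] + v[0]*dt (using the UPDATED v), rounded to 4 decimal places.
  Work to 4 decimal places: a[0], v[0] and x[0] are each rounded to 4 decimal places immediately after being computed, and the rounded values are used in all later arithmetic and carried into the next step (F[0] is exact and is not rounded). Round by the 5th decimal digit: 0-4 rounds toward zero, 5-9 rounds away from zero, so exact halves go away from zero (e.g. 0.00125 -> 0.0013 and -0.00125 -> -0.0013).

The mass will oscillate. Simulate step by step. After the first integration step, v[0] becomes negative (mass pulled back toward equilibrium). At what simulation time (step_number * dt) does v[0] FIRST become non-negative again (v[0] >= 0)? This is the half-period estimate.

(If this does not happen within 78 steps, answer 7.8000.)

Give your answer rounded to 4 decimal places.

Answer: 2.0000

Derivation:
Step 0: x=[8.2000] v=[0.0000]
Step 1: x=[8.1220] v=[-0.7800]
Step 2: x=[7.9680] v=[-1.5397]
Step 3: x=[7.7421] v=[-2.2594]
Step 4: x=[7.4501] v=[-2.9204]
Step 5: x=[7.0996] v=[-3.5054]
Step 6: x=[6.6997] v=[-3.9993]
Step 7: x=[6.2608] v=[-4.3892]
Step 8: x=[5.7943] v=[-4.6650]
Step 9: x=[5.3124] v=[-4.8195]
Step 10: x=[4.8275] v=[-4.8487]
Step 11: x=[4.3523] v=[-4.7519]
Step 12: x=[3.8992] v=[-4.5315]
Step 13: x=[3.4799] v=[-4.1933]
Step 14: x=[3.1053] v=[-3.7461]
Step 15: x=[2.7852] v=[-3.2015]
Step 16: x=[2.5278] v=[-2.5737]
Step 17: x=[2.3399] v=[-1.8789]
Step 18: x=[2.2264] v=[-1.1353]
Step 19: x=[2.1902] v=[-0.3622]
Step 20: x=[2.2322] v=[0.4204]
First v>=0 after going negative at step 20, time=2.0000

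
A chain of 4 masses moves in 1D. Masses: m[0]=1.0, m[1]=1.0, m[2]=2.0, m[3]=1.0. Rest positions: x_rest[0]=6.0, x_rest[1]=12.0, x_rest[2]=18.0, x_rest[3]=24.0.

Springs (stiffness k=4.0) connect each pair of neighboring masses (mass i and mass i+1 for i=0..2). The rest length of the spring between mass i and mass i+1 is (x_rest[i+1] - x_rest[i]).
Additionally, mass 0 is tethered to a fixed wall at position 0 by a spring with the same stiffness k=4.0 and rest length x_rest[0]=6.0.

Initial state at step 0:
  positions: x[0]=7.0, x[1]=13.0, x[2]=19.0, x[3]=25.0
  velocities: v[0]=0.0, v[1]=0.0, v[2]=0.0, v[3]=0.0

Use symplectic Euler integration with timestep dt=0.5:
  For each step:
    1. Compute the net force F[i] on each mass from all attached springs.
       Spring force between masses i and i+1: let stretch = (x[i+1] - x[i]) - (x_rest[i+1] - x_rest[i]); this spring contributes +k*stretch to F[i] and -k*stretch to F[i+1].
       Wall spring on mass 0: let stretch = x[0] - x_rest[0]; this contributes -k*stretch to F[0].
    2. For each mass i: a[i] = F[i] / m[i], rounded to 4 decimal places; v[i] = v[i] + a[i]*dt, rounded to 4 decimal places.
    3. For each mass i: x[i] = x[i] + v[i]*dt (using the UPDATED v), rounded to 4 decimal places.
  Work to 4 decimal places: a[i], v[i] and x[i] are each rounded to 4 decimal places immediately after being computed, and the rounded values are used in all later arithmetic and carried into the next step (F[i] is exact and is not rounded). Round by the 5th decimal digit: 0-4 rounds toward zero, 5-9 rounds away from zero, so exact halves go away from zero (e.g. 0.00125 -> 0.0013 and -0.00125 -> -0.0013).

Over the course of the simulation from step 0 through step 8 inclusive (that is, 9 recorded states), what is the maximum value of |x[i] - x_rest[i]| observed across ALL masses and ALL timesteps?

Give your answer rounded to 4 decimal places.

Answer: 1.2500

Derivation:
Step 0: x=[7.0000 13.0000 19.0000 25.0000] v=[0.0000 0.0000 0.0000 0.0000]
Step 1: x=[6.0000 13.0000 19.0000 25.0000] v=[-2.0000 0.0000 0.0000 0.0000]
Step 2: x=[6.0000 12.0000 19.0000 25.0000] v=[0.0000 -2.0000 0.0000 0.0000]
Step 3: x=[6.0000 12.0000 18.5000 25.0000] v=[0.0000 0.0000 -1.0000 0.0000]
Step 4: x=[6.0000 12.5000 18.0000 24.5000] v=[0.0000 1.0000 -1.0000 -1.0000]
Step 5: x=[6.5000 12.0000 18.0000 23.5000] v=[1.0000 -1.0000 0.0000 -2.0000]
Step 6: x=[6.0000 12.0000 17.7500 23.0000] v=[-1.0000 0.0000 -0.5000 -1.0000]
Step 7: x=[5.5000 11.7500 17.2500 23.2500] v=[-1.0000 -0.5000 -1.0000 0.5000]
Step 8: x=[5.7500 10.7500 17.0000 23.5000] v=[0.5000 -2.0000 -0.5000 0.5000]
Max displacement = 1.2500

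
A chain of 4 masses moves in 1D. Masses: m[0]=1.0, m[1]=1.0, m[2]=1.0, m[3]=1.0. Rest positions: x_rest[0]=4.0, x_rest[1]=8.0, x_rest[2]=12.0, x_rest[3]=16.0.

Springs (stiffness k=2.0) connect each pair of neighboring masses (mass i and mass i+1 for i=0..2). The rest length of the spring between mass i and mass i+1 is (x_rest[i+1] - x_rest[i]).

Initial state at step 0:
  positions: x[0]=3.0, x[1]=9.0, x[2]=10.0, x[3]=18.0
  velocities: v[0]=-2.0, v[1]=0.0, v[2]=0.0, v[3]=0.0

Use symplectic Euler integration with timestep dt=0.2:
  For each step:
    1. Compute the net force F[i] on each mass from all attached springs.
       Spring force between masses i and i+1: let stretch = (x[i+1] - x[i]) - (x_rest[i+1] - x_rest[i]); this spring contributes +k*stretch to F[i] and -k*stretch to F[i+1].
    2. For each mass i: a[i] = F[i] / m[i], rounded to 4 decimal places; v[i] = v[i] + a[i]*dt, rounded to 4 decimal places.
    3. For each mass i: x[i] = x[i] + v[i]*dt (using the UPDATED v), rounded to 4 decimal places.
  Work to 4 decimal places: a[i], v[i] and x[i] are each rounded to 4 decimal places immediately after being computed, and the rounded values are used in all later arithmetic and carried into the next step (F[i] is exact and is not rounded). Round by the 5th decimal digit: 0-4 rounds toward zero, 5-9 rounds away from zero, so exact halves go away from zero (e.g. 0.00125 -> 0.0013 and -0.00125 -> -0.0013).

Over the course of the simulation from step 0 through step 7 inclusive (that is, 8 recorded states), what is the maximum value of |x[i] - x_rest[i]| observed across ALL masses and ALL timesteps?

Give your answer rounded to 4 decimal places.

Answer: 2.2009

Derivation:
Step 0: x=[3.0000 9.0000 10.0000 18.0000] v=[-2.0000 0.0000 0.0000 0.0000]
Step 1: x=[2.7600 8.6000 10.5600 17.6800] v=[-1.2000 -2.0000 2.8000 -1.6000]
Step 2: x=[2.6672 7.8896 11.5328 17.1104] v=[-0.4640 -3.5520 4.8640 -2.8480]
Step 3: x=[2.6722 7.0529 12.6604 16.4146] v=[0.0250 -4.1837 5.6378 -3.4790]
Step 4: x=[2.7077 6.3143 13.6397 15.7385] v=[0.1773 -3.6930 4.8965 -3.3807]
Step 5: x=[2.7117 5.8732 14.2009 15.2145] v=[0.0199 -2.2055 2.8059 -2.6202]
Step 6: x=[2.6486 5.8454 14.1770 14.9294] v=[-0.3155 -0.1390 -0.1197 -1.4256]
Step 7: x=[2.5212 6.2284 13.5467 14.9041] v=[-0.6368 1.9149 -3.1514 -0.1266]
Max displacement = 2.2009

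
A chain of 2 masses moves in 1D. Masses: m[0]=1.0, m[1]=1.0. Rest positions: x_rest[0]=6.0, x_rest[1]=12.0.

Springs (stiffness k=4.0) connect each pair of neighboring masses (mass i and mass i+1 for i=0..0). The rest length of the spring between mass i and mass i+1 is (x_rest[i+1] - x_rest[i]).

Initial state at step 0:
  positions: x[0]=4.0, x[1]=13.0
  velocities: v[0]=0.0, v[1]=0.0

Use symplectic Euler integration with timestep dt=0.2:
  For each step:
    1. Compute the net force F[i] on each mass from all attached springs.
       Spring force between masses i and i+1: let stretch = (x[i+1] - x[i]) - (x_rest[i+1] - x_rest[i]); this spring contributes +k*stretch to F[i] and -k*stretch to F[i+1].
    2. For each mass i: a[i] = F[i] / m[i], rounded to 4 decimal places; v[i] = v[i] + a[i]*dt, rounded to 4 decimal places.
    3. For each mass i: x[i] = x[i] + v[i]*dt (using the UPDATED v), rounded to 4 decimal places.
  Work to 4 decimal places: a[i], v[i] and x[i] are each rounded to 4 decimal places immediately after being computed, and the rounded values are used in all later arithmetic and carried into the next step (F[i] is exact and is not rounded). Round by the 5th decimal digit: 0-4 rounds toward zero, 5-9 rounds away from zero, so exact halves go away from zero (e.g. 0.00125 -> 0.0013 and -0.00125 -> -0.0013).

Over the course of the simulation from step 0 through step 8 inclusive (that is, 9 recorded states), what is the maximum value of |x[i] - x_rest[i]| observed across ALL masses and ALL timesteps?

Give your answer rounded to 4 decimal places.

Step 0: x=[4.0000 13.0000] v=[0.0000 0.0000]
Step 1: x=[4.4800 12.5200] v=[2.4000 -2.4000]
Step 2: x=[5.2864 11.7136] v=[4.0320 -4.0320]
Step 3: x=[6.1612 10.8388] v=[4.3738 -4.3738]
Step 4: x=[6.8244 10.1756] v=[3.3159 -3.3159]
Step 5: x=[7.0638 9.9362] v=[1.1969 -1.1969]
Step 6: x=[6.8028 10.1972] v=[-1.3052 1.3052]
Step 7: x=[6.1249 10.8751] v=[-3.3897 3.3897]
Step 8: x=[5.2470 11.7530] v=[-4.3895 4.3895]
Max displacement = 2.0638

Answer: 2.0638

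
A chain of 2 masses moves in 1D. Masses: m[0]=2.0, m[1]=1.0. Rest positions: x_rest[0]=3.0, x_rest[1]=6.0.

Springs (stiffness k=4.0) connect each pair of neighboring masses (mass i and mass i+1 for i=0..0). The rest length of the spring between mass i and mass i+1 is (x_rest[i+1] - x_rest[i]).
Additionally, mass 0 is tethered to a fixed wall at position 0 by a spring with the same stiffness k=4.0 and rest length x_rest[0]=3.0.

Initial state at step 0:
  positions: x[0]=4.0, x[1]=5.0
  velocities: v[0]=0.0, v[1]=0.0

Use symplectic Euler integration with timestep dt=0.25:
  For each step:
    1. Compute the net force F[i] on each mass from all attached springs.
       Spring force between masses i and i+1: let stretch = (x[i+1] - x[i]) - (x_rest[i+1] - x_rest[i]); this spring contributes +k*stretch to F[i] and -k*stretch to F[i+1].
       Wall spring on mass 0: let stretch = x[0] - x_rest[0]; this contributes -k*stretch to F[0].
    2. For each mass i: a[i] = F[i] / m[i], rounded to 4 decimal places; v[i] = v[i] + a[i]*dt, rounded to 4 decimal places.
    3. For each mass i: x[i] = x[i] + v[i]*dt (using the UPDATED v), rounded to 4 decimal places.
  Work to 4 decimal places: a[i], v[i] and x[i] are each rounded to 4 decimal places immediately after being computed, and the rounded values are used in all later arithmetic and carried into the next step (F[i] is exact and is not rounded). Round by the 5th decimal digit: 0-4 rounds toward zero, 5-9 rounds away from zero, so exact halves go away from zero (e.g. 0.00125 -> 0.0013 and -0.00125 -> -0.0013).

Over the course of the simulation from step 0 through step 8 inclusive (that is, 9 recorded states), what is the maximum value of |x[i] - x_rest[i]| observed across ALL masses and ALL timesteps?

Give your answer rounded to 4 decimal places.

Step 0: x=[4.0000 5.0000] v=[0.0000 0.0000]
Step 1: x=[3.6250 5.5000] v=[-1.5000 2.0000]
Step 2: x=[3.0313 6.2813] v=[-2.3750 3.1250]
Step 3: x=[2.4649 7.0001] v=[-2.2657 2.8750]
Step 4: x=[2.1573 7.3351] v=[-1.2306 1.3398]
Step 5: x=[2.2272 7.1256] v=[0.2797 -0.8380]
Step 6: x=[2.6310 6.4415] v=[1.6153 -2.7364]
Step 7: x=[3.1823 5.5548] v=[2.2051 -3.5469]
Step 8: x=[3.6324 4.8250] v=[1.8002 -2.9194]
Max displacement = 1.3351

Answer: 1.3351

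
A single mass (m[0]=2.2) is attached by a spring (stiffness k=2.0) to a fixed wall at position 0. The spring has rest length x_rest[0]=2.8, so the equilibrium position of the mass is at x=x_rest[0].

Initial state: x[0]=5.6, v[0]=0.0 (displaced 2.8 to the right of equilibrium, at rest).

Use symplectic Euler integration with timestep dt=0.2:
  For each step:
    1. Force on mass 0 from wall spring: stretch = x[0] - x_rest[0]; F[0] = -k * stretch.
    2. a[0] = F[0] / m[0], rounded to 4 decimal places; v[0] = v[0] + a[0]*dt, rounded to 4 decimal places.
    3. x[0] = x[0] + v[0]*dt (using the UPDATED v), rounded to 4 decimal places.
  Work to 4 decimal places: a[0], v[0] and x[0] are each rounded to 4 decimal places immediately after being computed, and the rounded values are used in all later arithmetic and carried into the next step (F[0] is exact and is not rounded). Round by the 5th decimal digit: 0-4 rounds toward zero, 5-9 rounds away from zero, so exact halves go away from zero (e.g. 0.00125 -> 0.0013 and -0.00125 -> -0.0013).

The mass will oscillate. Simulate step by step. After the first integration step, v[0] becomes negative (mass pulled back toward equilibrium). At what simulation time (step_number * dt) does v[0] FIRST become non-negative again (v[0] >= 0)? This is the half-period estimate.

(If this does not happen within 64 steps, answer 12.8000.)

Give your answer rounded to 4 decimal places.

Step 0: x=[5.6000] v=[0.0000]
Step 1: x=[5.4982] v=[-0.5091]
Step 2: x=[5.2983] v=[-0.9997]
Step 3: x=[5.0075] v=[-1.4539]
Step 4: x=[4.6364] v=[-1.8553]
Step 5: x=[4.1986] v=[-2.1892]
Step 6: x=[3.7099] v=[-2.4435]
Step 7: x=[3.1881] v=[-2.6089]
Step 8: x=[2.6522] v=[-2.6795]
Step 9: x=[2.1217] v=[-2.6526]
Step 10: x=[1.6158] v=[-2.5293]
Step 11: x=[1.1530] v=[-2.3140]
Step 12: x=[0.7501] v=[-2.0145]
Step 13: x=[0.4217] v=[-1.6418]
Step 14: x=[0.1798] v=[-1.2094]
Step 15: x=[0.0332] v=[-0.7330]
Step 16: x=[-0.0128] v=[-0.2299]
Step 17: x=[0.0435] v=[0.2815]
First v>=0 after going negative at step 17, time=3.4000

Answer: 3.4000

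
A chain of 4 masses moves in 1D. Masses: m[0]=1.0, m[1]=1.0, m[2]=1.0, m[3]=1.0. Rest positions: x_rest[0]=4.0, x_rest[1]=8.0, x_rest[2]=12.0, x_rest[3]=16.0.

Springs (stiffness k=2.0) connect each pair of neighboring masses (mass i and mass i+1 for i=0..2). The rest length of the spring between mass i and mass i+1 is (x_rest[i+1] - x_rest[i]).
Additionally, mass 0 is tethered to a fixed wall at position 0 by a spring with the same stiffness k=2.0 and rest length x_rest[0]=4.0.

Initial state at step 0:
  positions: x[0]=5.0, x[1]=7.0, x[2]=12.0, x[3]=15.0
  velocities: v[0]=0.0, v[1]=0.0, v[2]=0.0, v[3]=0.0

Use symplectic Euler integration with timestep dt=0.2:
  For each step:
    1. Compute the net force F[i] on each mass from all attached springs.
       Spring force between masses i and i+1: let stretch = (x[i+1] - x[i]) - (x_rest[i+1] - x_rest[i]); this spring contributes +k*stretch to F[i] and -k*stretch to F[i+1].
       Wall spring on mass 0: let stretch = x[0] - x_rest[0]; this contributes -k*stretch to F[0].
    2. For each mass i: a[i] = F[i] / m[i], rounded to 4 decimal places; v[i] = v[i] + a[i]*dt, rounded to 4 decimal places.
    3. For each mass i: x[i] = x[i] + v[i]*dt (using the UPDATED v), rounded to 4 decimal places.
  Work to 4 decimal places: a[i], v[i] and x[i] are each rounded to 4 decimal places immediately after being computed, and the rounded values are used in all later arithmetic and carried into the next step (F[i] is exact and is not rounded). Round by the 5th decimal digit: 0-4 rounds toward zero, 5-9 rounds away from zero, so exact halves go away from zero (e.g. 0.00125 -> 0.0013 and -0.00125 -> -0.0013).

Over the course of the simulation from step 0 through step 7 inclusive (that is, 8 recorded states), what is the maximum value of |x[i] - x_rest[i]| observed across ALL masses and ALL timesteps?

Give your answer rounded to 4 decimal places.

Step 0: x=[5.0000 7.0000 12.0000 15.0000] v=[0.0000 0.0000 0.0000 0.0000]
Step 1: x=[4.7600 7.2400 11.8400 15.0800] v=[-1.2000 1.2000 -0.8000 0.4000]
Step 2: x=[4.3376 7.6496 11.5712 15.2208] v=[-2.1120 2.0480 -1.3440 0.7040]
Step 3: x=[3.8332 8.1080 11.2806 15.3896] v=[-2.5222 2.2918 -1.4528 0.8442]
Step 4: x=[3.3641 8.4782 11.0650 15.5497] v=[-2.3456 1.8509 -1.0782 0.8006]
Step 5: x=[3.0350 8.6462 11.0012 15.6710] v=[-1.6456 0.8400 -0.3190 0.6067]
Step 6: x=[2.9120 8.5537 11.1226 15.7388] v=[-0.6151 -0.4625 0.6069 0.3388]
Step 7: x=[3.0074 8.2154 11.4078 15.7573] v=[0.4768 -1.6916 1.4258 0.0923]
Max displacement = 1.0880

Answer: 1.0880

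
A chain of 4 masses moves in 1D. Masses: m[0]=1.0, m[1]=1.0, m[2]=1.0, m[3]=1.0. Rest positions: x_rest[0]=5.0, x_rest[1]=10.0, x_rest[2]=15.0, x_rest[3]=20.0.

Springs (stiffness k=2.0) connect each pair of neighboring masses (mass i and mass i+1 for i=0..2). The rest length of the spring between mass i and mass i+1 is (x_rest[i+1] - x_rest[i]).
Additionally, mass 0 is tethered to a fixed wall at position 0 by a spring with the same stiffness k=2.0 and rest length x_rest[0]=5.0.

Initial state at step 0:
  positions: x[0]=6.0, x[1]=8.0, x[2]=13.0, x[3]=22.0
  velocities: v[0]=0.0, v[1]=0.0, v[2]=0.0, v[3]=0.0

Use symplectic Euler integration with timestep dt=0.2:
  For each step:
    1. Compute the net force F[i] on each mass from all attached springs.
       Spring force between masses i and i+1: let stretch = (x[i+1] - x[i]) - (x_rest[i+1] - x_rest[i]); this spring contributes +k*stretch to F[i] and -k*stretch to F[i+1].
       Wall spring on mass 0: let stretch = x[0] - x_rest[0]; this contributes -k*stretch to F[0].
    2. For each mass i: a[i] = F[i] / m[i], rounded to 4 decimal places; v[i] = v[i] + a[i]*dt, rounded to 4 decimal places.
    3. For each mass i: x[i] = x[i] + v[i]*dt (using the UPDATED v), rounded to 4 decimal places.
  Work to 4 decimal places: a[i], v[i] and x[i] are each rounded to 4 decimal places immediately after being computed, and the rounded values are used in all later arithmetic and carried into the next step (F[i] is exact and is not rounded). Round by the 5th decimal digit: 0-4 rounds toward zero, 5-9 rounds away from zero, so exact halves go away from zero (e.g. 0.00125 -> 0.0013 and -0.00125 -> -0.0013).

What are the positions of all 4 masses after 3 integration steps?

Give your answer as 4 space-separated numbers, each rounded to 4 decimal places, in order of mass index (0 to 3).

Answer: 4.4177 9.2552 14.6422 20.3273

Derivation:
Step 0: x=[6.0000 8.0000 13.0000 22.0000] v=[0.0000 0.0000 0.0000 0.0000]
Step 1: x=[5.6800 8.2400 13.3200 21.6800] v=[-1.6000 1.2000 1.6000 -1.6000]
Step 2: x=[5.1104 8.6816 13.9024 21.0912] v=[-2.8480 2.2080 2.9120 -2.9440]
Step 3: x=[4.4177 9.2552 14.6422 20.3273] v=[-3.4637 2.8678 3.6992 -3.8195]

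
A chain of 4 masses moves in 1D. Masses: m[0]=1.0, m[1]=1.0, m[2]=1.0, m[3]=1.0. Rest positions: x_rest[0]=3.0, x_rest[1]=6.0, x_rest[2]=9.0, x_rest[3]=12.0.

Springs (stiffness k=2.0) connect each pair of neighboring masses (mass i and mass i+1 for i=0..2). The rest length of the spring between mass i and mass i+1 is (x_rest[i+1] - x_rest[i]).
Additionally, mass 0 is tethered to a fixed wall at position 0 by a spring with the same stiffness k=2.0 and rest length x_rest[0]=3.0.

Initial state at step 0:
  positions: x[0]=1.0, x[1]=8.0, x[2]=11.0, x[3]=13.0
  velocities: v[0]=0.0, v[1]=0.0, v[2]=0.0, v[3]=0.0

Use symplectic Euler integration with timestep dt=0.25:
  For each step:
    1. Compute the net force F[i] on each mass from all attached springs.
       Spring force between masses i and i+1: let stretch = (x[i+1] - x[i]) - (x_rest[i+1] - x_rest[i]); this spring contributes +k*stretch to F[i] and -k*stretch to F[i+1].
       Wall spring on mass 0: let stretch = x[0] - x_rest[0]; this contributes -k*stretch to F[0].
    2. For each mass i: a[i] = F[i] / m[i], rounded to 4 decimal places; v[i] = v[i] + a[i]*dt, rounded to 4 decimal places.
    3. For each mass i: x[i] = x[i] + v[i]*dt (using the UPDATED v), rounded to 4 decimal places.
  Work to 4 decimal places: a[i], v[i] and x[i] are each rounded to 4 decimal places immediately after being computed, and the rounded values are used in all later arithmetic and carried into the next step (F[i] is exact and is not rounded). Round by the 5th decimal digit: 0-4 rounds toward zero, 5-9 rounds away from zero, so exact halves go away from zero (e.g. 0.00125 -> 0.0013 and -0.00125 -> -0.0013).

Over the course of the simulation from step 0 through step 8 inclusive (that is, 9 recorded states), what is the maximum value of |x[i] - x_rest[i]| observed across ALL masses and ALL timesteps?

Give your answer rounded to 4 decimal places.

Answer: 2.6813

Derivation:
Step 0: x=[1.0000 8.0000 11.0000 13.0000] v=[0.0000 0.0000 0.0000 0.0000]
Step 1: x=[1.7500 7.5000 10.8750 13.1250] v=[3.0000 -2.0000 -0.5000 0.5000]
Step 2: x=[3.0000 6.7031 10.6094 13.3438] v=[5.0000 -3.1875 -1.0625 0.8750]
Step 3: x=[4.3379 5.9316 10.1973 13.5958] v=[5.3516 -3.0859 -1.6485 1.0078]
Step 4: x=[5.3328 5.4941 9.6768 13.7980] v=[3.9795 -1.7499 -2.0821 0.8086]
Step 5: x=[5.6813 5.5593 9.1486 13.8600] v=[1.3938 0.2608 -2.1129 0.2480]
Step 6: x=[5.3043 6.0884 8.7606 13.7081] v=[-1.5079 2.1165 -1.5519 -0.6077]
Step 7: x=[4.3623 6.8536 8.6570 13.3127] v=[-3.7680 3.0606 -0.4143 -1.5815]
Step 8: x=[3.1864 7.5328 8.9100 12.7104] v=[-4.7035 2.7167 1.0119 -2.4094]
Max displacement = 2.6813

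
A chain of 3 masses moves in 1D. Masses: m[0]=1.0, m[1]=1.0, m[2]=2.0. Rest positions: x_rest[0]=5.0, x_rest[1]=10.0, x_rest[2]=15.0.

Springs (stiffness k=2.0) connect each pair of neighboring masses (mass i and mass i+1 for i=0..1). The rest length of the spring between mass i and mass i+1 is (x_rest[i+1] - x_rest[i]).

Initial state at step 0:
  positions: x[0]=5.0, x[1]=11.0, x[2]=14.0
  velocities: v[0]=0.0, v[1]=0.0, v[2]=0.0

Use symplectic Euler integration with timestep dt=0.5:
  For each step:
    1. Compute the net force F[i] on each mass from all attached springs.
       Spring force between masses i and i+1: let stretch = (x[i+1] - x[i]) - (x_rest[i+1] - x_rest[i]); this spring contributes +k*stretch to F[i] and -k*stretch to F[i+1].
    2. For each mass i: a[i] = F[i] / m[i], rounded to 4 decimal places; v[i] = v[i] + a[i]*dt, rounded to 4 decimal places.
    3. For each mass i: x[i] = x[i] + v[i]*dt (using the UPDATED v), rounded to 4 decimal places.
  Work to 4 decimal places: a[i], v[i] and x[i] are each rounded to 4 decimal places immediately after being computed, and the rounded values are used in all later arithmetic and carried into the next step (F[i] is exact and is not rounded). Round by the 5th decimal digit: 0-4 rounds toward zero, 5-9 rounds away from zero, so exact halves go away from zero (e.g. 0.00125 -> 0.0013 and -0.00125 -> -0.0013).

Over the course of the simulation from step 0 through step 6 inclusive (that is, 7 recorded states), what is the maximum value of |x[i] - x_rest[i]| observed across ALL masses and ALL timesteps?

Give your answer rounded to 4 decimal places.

Answer: 1.6562

Derivation:
Step 0: x=[5.0000 11.0000 14.0000] v=[0.0000 0.0000 0.0000]
Step 1: x=[5.5000 9.5000 14.5000] v=[1.0000 -3.0000 1.0000]
Step 2: x=[5.5000 8.5000 15.0000] v=[0.0000 -2.0000 1.0000]
Step 3: x=[4.5000 9.2500 15.1250] v=[-2.0000 1.5000 0.2500]
Step 4: x=[3.3750 10.5625 15.0313] v=[-2.2500 2.6250 -0.1875]
Step 5: x=[3.3438 10.5157 15.0704] v=[-0.0625 -0.0937 0.0781]
Step 6: x=[4.3985 9.1603 15.2208] v=[2.1094 -2.7109 0.3008]
Max displacement = 1.6562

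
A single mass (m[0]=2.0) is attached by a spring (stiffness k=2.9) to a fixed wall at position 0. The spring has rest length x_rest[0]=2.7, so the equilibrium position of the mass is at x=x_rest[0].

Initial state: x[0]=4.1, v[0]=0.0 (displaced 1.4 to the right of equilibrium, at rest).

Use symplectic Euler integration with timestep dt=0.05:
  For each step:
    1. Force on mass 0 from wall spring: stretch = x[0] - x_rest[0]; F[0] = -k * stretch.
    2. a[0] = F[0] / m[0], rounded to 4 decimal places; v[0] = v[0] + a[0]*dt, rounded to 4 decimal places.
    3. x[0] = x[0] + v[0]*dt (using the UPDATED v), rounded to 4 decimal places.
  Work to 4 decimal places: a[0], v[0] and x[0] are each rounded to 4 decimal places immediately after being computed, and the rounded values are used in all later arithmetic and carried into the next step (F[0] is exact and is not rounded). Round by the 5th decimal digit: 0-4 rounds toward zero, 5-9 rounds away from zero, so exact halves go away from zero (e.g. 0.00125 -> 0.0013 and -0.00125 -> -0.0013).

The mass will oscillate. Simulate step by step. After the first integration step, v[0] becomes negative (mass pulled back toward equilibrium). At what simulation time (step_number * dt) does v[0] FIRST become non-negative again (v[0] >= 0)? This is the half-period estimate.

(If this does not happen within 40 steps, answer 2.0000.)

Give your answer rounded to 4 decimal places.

Step 0: x=[4.1000] v=[0.0000]
Step 1: x=[4.0949] v=[-0.1015]
Step 2: x=[4.0848] v=[-0.2026]
Step 3: x=[4.0697] v=[-0.3030]
Step 4: x=[4.0496] v=[-0.4023]
Step 5: x=[4.0246] v=[-0.5001]
Step 6: x=[3.9948] v=[-0.5961]
Step 7: x=[3.9603] v=[-0.6900]
Step 8: x=[3.9212] v=[-0.7814]
Step 9: x=[3.8777] v=[-0.8699]
Step 10: x=[3.8299] v=[-0.9553]
Step 11: x=[3.7780] v=[-1.0372]
Step 12: x=[3.7222] v=[-1.1154]
Step 13: x=[3.6627] v=[-1.1895]
Step 14: x=[3.5997] v=[-1.2593]
Step 15: x=[3.5335] v=[-1.3245]
Step 16: x=[3.4643] v=[-1.3849]
Step 17: x=[3.3923] v=[-1.4403]
Step 18: x=[3.3178] v=[-1.4905]
Step 19: x=[3.2410] v=[-1.5353]
Step 20: x=[3.1623] v=[-1.5745]
Step 21: x=[3.0819] v=[-1.6080]
Step 22: x=[3.0001] v=[-1.6357]
Step 23: x=[2.9172] v=[-1.6575]
Step 24: x=[2.8335] v=[-1.6732]
Step 25: x=[2.7494] v=[-1.6829]
Step 26: x=[2.6651] v=[-1.6865]
Step 27: x=[2.5809] v=[-1.6840]
Step 28: x=[2.4971] v=[-1.6754]
Step 29: x=[2.4141] v=[-1.6607]
Step 30: x=[2.3321] v=[-1.6400]
Step 31: x=[2.2514] v=[-1.6133]
Step 32: x=[2.1724] v=[-1.5808]
Step 33: x=[2.0953] v=[-1.5426]
Step 34: x=[2.0204] v=[-1.4988]
Step 35: x=[1.9479] v=[-1.4495]
Step 36: x=[1.8782] v=[-1.3950]
Step 37: x=[1.8114] v=[-1.3354]
Step 38: x=[1.7479] v=[-1.2710]
Step 39: x=[1.6878] v=[-1.2020]
Step 40: x=[1.6314] v=[-1.1286]
v[0] did not become non-negative within 40 steps; using fallback time=2.0000

Answer: 2.0000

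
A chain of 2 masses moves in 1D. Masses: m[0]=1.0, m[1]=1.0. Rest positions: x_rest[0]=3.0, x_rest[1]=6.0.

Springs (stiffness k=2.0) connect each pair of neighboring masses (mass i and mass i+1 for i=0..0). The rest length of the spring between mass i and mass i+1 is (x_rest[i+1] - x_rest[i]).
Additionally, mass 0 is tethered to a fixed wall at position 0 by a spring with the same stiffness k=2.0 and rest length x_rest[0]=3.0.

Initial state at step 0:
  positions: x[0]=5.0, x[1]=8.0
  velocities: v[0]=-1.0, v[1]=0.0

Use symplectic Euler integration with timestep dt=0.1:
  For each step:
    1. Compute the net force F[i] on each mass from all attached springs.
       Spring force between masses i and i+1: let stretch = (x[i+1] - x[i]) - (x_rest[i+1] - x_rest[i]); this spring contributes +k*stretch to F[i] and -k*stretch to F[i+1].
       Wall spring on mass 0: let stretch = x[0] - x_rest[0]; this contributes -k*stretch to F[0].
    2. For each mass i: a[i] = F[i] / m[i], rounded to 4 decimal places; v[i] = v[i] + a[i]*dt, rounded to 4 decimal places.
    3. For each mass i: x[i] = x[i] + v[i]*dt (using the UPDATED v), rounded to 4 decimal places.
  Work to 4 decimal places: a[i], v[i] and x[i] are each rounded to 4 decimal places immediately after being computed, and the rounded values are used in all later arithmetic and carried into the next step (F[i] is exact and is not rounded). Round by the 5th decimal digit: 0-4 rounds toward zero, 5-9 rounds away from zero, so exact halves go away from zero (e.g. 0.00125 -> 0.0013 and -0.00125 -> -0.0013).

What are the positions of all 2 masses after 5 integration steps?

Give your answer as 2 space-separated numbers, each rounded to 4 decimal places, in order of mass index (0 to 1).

Step 0: x=[5.0000 8.0000] v=[-1.0000 0.0000]
Step 1: x=[4.8600 8.0000] v=[-1.4000 0.0000]
Step 2: x=[4.6856 7.9972] v=[-1.7440 -0.0280]
Step 3: x=[4.4837 7.9882] v=[-2.0188 -0.0903]
Step 4: x=[4.2622 7.9691] v=[-2.2146 -0.1912]
Step 5: x=[4.0296 7.9358] v=[-2.3257 -0.3326]

Answer: 4.0296 7.9358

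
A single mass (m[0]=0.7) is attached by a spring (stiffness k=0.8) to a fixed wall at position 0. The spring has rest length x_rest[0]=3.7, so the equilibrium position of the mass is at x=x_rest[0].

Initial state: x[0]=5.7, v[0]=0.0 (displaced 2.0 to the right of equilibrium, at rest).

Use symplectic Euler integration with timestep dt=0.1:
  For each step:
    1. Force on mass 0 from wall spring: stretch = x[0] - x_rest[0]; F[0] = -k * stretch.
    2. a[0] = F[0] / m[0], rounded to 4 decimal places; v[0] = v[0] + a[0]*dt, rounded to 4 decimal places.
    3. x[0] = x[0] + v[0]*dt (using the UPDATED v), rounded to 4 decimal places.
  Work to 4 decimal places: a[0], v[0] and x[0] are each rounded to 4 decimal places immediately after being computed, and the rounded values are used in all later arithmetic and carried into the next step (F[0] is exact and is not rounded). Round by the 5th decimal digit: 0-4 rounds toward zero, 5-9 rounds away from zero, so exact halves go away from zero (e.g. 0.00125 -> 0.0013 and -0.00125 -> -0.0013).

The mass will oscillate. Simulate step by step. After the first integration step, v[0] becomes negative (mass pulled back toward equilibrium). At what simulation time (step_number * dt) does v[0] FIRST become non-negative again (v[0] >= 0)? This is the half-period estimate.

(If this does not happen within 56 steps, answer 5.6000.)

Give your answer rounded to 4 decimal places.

Step 0: x=[5.7000] v=[0.0000]
Step 1: x=[5.6771] v=[-0.2286]
Step 2: x=[5.6316] v=[-0.4546]
Step 3: x=[5.5641] v=[-0.6754]
Step 4: x=[5.4753] v=[-0.8884]
Step 5: x=[5.3662] v=[-1.0913]
Step 6: x=[5.2380] v=[-1.2817]
Step 7: x=[5.0923] v=[-1.4575]
Step 8: x=[4.9306] v=[-1.6166]
Step 9: x=[4.7549] v=[-1.7572]
Step 10: x=[4.5671] v=[-1.8778]
Step 11: x=[4.3694] v=[-1.9769]
Step 12: x=[4.1641] v=[-2.0534]
Step 13: x=[3.9535] v=[-2.1064]
Step 14: x=[3.7400] v=[-2.1354]
Step 15: x=[3.5260] v=[-2.1400]
Step 16: x=[3.3140] v=[-2.1201]
Step 17: x=[3.1064] v=[-2.0760]
Step 18: x=[2.9056] v=[-2.0082]
Step 19: x=[2.7139] v=[-1.9174]
Step 20: x=[2.5334] v=[-1.8047]
Step 21: x=[2.3663] v=[-1.6714]
Step 22: x=[2.2144] v=[-1.5190]
Step 23: x=[2.0795] v=[-1.3492]
Step 24: x=[1.9631] v=[-1.1640]
Step 25: x=[1.8666] v=[-0.9655]
Step 26: x=[1.7910] v=[-0.7560]
Step 27: x=[1.7372] v=[-0.5378]
Step 28: x=[1.7059] v=[-0.3135]
Step 29: x=[1.6973] v=[-0.0856]
Step 30: x=[1.7116] v=[0.1433]
First v>=0 after going negative at step 30, time=3.0000

Answer: 3.0000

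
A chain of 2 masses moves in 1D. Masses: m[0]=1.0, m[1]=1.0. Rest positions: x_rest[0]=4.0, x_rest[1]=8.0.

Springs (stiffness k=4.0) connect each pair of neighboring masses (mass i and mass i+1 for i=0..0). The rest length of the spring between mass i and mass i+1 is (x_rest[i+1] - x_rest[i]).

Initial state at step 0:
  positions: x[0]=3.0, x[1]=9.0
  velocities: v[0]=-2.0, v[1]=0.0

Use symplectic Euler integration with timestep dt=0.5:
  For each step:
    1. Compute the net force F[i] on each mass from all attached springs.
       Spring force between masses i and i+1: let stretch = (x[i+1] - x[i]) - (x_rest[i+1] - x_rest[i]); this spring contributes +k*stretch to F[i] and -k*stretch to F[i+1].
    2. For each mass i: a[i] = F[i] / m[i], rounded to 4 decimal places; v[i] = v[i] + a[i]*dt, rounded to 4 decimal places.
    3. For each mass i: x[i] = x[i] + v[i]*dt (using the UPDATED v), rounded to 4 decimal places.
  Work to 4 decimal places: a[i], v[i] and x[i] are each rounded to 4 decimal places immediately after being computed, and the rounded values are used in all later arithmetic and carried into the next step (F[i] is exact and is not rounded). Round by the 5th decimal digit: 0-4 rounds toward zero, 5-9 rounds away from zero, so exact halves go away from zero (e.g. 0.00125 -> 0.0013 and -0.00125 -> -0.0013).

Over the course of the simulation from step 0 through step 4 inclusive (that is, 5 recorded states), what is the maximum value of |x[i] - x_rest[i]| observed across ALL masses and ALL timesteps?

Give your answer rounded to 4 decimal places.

Step 0: x=[3.0000 9.0000] v=[-2.0000 0.0000]
Step 1: x=[4.0000 7.0000] v=[2.0000 -4.0000]
Step 2: x=[4.0000 6.0000] v=[0.0000 -2.0000]
Step 3: x=[2.0000 7.0000] v=[-4.0000 2.0000]
Step 4: x=[1.0000 7.0000] v=[-2.0000 0.0000]
Max displacement = 3.0000

Answer: 3.0000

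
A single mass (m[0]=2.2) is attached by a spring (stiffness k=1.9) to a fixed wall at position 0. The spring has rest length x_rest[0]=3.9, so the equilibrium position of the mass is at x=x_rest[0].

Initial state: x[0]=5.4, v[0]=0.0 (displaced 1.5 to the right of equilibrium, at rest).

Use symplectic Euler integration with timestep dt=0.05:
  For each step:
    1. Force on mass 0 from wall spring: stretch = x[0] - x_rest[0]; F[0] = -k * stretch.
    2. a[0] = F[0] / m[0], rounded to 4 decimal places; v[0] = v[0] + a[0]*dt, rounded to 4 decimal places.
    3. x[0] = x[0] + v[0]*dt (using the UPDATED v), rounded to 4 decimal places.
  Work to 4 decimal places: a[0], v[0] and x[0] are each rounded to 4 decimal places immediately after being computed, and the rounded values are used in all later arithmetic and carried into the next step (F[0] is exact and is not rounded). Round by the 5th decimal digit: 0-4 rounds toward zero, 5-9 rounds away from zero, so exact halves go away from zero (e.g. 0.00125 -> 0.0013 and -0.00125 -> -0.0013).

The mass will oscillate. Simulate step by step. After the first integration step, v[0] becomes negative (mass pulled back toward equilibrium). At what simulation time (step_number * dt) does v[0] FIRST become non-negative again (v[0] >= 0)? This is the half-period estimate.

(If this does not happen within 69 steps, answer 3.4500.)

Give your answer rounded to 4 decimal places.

Step 0: x=[5.4000] v=[0.0000]
Step 1: x=[5.3968] v=[-0.0648]
Step 2: x=[5.3903] v=[-0.1294]
Step 3: x=[5.3806] v=[-0.1938]
Step 4: x=[5.3677] v=[-0.2577]
Step 5: x=[5.3516] v=[-0.3211]
Step 6: x=[5.3324] v=[-0.3838]
Step 7: x=[5.3101] v=[-0.4457]
Step 8: x=[5.2848] v=[-0.5066]
Step 9: x=[5.2565] v=[-0.5664]
Step 10: x=[5.2253] v=[-0.6250]
Step 11: x=[5.1912] v=[-0.6822]
Step 12: x=[5.1543] v=[-0.7380]
Step 13: x=[5.1147] v=[-0.7922]
Step 14: x=[5.0725] v=[-0.8447]
Step 15: x=[5.0277] v=[-0.8953]
Step 16: x=[4.9805] v=[-0.9440]
Step 17: x=[4.9310] v=[-0.9907]
Step 18: x=[4.8792] v=[-1.0352]
Step 19: x=[4.8253] v=[-1.0775]
Step 20: x=[4.7694] v=[-1.1175]
Step 21: x=[4.7117] v=[-1.1550]
Step 22: x=[4.6522] v=[-1.1901]
Step 23: x=[4.5911] v=[-1.2226]
Step 24: x=[4.5285] v=[-1.2524]
Step 25: x=[4.4645] v=[-1.2795]
Step 26: x=[4.3993] v=[-1.3039]
Step 27: x=[4.3330] v=[-1.3255]
Step 28: x=[4.2658] v=[-1.3442]
Step 29: x=[4.1978] v=[-1.3600]
Step 30: x=[4.1292] v=[-1.3729]
Step 31: x=[4.0601] v=[-1.3828]
Step 32: x=[3.9906] v=[-1.3897]
Step 33: x=[3.9209] v=[-1.3936]
Step 34: x=[3.8512] v=[-1.3945]
Step 35: x=[3.7816] v=[-1.3924]
Step 36: x=[3.7122] v=[-1.3873]
Step 37: x=[3.6432] v=[-1.3792]
Step 38: x=[3.5748] v=[-1.3681]
Step 39: x=[3.5071] v=[-1.3541]
Step 40: x=[3.4402] v=[-1.3371]
Step 41: x=[3.3743] v=[-1.3172]
Step 42: x=[3.3096] v=[-1.2945]
Step 43: x=[3.2462] v=[-1.2690]
Step 44: x=[3.1842] v=[-1.2408]
Step 45: x=[3.1237] v=[-1.2099]
Step 46: x=[3.0649] v=[-1.1764]
Step 47: x=[3.0079] v=[-1.1403]
Step 48: x=[2.9528] v=[-1.1018]
Step 49: x=[2.8998] v=[-1.0609]
Step 50: x=[2.8489] v=[-1.0177]
Step 51: x=[2.8003] v=[-0.9723]
Step 52: x=[2.7541] v=[-0.9248]
Step 53: x=[2.7103] v=[-0.8753]
Step 54: x=[2.6691] v=[-0.8239]
Step 55: x=[2.6306] v=[-0.7707]
Step 56: x=[2.5948] v=[-0.7159]
Step 57: x=[2.5618] v=[-0.6595]
Step 58: x=[2.5317] v=[-0.6017]
Step 59: x=[2.5046] v=[-0.5426]
Step 60: x=[2.4805] v=[-0.4823]
Step 61: x=[2.4595] v=[-0.4210]
Step 62: x=[2.4416] v=[-0.3588]
Step 63: x=[2.4268] v=[-0.2958]
Step 64: x=[2.4152] v=[-0.2322]
Step 65: x=[2.4068] v=[-0.1681]
Step 66: x=[2.4016] v=[-0.1036]
Step 67: x=[2.3997] v=[-0.0389]
Step 68: x=[2.4010] v=[0.0259]
First v>=0 after going negative at step 68, time=3.4000

Answer: 3.4000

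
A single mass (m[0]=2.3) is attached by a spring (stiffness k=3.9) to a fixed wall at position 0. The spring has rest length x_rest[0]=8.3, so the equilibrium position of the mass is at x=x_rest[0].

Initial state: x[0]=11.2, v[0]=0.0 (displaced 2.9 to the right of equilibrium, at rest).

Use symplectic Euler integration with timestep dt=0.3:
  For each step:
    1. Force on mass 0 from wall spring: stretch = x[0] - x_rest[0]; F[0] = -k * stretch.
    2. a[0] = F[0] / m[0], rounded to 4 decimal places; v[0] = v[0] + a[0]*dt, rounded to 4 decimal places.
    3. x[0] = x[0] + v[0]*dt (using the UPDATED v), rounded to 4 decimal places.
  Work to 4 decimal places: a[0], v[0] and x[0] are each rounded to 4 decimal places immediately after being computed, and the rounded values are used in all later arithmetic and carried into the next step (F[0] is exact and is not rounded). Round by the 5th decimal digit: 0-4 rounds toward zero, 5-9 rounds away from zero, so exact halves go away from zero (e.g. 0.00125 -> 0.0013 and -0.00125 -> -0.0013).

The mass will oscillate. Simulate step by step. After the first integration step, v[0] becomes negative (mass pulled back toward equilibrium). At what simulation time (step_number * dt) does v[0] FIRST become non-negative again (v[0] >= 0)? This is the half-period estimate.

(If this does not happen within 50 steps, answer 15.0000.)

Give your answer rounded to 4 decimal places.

Answer: 2.4000

Derivation:
Step 0: x=[11.2000] v=[0.0000]
Step 1: x=[10.7574] v=[-1.4752]
Step 2: x=[9.9398] v=[-2.7253]
Step 3: x=[8.8720] v=[-3.5595]
Step 4: x=[7.7169] v=[-3.8505]
Step 5: x=[6.6507] v=[-3.5539]
Step 6: x=[5.8362] v=[-2.7149]
Step 7: x=[5.3977] v=[-1.4616]
Step 8: x=[5.4021] v=[0.0148]
First v>=0 after going negative at step 8, time=2.4000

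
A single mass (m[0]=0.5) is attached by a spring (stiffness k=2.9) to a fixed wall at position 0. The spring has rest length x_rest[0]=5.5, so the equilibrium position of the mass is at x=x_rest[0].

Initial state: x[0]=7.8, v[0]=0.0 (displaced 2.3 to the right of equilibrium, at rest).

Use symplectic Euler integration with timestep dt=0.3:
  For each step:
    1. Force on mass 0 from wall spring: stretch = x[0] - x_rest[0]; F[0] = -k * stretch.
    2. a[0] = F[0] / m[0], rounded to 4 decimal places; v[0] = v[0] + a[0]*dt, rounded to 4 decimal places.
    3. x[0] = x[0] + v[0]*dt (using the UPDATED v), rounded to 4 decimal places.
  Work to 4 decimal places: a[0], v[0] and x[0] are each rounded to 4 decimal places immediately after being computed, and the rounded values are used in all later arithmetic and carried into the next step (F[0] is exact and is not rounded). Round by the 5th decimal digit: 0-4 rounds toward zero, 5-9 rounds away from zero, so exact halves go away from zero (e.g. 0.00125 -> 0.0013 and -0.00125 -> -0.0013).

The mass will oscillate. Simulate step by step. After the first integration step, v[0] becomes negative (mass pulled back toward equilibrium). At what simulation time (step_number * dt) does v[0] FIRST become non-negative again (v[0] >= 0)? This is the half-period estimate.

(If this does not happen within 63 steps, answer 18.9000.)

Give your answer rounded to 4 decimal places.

Step 0: x=[7.8000] v=[0.0000]
Step 1: x=[6.5994] v=[-4.0020]
Step 2: x=[4.8249] v=[-5.9150]
Step 3: x=[3.4028] v=[-4.7403]
Step 4: x=[3.0754] v=[-1.0912]
Step 5: x=[4.0137] v=[3.1276]
First v>=0 after going negative at step 5, time=1.5000

Answer: 1.5000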